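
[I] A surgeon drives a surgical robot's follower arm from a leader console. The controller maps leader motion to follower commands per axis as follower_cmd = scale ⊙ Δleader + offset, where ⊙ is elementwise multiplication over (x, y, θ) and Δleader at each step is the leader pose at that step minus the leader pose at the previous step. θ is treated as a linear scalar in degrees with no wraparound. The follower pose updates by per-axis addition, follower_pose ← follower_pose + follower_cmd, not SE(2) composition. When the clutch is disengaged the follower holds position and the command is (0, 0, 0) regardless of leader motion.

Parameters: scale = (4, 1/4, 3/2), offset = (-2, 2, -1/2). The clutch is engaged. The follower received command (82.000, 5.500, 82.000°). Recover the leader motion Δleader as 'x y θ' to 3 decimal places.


21.000 14.000 55.000

axis x: (82.000 − -2) / (4) = 21.000
axis y: (5.500 − 2) / (1/4) = 14.000
axis θ: (82.000 − -1/2) / (3/2) = 55.000


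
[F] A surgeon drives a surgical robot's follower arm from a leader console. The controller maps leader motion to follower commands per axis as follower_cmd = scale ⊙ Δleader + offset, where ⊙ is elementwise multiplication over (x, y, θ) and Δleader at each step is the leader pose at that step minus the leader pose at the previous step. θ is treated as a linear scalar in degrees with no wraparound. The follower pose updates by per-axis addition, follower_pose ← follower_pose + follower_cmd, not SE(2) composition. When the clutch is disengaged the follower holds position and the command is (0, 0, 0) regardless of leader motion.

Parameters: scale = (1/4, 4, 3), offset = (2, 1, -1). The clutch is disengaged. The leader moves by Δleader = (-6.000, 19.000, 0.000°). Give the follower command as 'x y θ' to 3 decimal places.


clutch disengaged → follower holds; cmd = (0, 0, 0)

0.000 0.000 0.000


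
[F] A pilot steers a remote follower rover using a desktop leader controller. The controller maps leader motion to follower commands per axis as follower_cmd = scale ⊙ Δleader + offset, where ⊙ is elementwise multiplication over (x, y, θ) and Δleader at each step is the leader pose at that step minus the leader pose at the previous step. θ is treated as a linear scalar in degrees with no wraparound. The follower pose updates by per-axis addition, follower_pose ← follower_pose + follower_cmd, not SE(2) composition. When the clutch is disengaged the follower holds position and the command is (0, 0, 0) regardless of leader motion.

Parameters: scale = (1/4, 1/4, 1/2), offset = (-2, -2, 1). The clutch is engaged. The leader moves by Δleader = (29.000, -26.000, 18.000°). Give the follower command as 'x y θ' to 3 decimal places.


axis x: 1/4·29.000 + -2 = 5.250
axis y: 1/4·-26.000 + -2 = -8.500
axis θ: 1/2·18.000 + 1 = 10.000

5.250 -8.500 10.000


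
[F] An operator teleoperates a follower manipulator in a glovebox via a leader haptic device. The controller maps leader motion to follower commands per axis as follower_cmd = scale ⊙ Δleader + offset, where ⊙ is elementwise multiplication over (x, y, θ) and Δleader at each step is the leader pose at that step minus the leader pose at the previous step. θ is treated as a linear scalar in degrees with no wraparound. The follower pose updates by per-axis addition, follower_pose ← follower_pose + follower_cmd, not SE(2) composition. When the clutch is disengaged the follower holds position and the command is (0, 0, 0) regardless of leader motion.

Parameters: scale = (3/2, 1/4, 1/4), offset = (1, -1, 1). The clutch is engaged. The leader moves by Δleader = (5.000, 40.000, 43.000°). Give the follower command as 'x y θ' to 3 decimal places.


8.500 9.000 11.750

axis x: 3/2·5.000 + 1 = 8.500
axis y: 1/4·40.000 + -1 = 9.000
axis θ: 1/4·43.000 + 1 = 11.750


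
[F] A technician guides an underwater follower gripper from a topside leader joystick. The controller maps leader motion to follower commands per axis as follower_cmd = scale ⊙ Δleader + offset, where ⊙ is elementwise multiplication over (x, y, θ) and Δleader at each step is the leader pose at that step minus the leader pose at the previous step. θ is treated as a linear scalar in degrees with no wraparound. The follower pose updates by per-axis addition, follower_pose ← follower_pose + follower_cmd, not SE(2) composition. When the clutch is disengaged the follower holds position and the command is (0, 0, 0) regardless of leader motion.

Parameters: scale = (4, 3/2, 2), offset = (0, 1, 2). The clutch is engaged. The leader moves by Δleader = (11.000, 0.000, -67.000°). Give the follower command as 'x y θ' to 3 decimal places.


44.000 1.000 -132.000

axis x: 4·11.000 + 0 = 44.000
axis y: 3/2·0.000 + 1 = 1.000
axis θ: 2·-67.000 + 2 = -132.000


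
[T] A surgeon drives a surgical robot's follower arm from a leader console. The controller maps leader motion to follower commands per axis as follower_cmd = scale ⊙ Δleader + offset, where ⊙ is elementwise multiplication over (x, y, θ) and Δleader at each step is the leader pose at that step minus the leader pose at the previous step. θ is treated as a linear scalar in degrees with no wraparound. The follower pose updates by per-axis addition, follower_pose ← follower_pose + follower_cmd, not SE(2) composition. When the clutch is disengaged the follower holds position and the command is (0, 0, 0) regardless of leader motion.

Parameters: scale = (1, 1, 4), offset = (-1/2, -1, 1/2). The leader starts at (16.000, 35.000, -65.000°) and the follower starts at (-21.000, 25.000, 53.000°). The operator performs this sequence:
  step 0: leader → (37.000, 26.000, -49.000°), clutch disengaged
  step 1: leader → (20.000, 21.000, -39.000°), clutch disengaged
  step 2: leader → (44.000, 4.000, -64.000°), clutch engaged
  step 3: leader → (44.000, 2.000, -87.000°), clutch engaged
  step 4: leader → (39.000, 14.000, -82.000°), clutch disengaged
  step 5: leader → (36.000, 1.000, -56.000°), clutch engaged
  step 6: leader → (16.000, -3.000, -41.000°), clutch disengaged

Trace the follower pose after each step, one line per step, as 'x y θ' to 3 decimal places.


-21.000 25.000 53.000
-21.000 25.000 53.000
2.500 7.000 -46.500
2.000 4.000 -138.000
2.000 4.000 -138.000
-1.500 -10.000 -33.500
-1.500 -10.000 -33.500

step 0: Δleader=(21.000, -9.000, 16.000°), disengaged; cmd=(0,0,0) → follower holds at (-21.000, 25.000, 53.000°)
step 1: Δleader=(-17.000, -5.000, 10.000°), disengaged; cmd=(0,0,0) → follower holds at (-21.000, 25.000, 53.000°)
step 2: Δleader=(24.000, -17.000, -25.000°), engaged; cmd=(23.500, -18.000, -99.500°) → follower=(2.500, 7.000, -46.500°)
step 3: Δleader=(0.000, -2.000, -23.000°), engaged; cmd=(-0.500, -3.000, -91.500°) → follower=(2.000, 4.000, -138.000°)
step 4: Δleader=(-5.000, 12.000, 5.000°), disengaged; cmd=(0,0,0) → follower holds at (2.000, 4.000, -138.000°)
step 5: Δleader=(-3.000, -13.000, 26.000°), engaged; cmd=(-3.500, -14.000, 104.500°) → follower=(-1.500, -10.000, -33.500°)
step 6: Δleader=(-20.000, -4.000, 15.000°), disengaged; cmd=(0,0,0) → follower holds at (-1.500, -10.000, -33.500°)


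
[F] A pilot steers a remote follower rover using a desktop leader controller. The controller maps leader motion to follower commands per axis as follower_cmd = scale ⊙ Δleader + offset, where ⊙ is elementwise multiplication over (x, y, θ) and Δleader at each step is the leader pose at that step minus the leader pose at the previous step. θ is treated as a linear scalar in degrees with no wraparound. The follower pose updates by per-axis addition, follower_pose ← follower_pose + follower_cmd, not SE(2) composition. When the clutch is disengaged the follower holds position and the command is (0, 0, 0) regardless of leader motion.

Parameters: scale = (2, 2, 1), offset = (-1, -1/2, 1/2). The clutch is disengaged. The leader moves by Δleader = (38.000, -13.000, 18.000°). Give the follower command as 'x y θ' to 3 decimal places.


clutch disengaged → follower holds; cmd = (0, 0, 0)

0.000 0.000 0.000


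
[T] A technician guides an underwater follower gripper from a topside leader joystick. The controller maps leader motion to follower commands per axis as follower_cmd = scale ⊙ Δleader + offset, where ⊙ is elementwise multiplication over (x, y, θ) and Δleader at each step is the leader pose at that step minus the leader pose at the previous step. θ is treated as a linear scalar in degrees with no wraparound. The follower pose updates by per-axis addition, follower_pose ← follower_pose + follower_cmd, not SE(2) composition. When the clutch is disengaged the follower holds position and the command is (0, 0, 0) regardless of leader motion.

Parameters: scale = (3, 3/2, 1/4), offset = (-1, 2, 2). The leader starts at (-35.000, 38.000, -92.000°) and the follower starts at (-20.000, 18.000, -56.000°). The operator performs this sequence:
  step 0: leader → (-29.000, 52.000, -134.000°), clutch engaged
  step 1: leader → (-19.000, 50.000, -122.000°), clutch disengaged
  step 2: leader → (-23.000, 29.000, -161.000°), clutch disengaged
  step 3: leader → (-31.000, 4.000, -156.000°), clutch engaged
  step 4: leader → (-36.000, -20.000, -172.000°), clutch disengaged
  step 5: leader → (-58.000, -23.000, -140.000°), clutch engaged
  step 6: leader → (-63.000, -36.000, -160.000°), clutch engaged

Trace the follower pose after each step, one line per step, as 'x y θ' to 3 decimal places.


-3.000 41.000 -64.500
-3.000 41.000 -64.500
-3.000 41.000 -64.500
-28.000 5.500 -61.250
-28.000 5.500 -61.250
-95.000 3.000 -51.250
-111.000 -14.500 -54.250

step 0: Δleader=(6.000, 14.000, -42.000°), engaged; cmd=(17.000, 23.000, -8.500°) → follower=(-3.000, 41.000, -64.500°)
step 1: Δleader=(10.000, -2.000, 12.000°), disengaged; cmd=(0,0,0) → follower holds at (-3.000, 41.000, -64.500°)
step 2: Δleader=(-4.000, -21.000, -39.000°), disengaged; cmd=(0,0,0) → follower holds at (-3.000, 41.000, -64.500°)
step 3: Δleader=(-8.000, -25.000, 5.000°), engaged; cmd=(-25.000, -35.500, 3.250°) → follower=(-28.000, 5.500, -61.250°)
step 4: Δleader=(-5.000, -24.000, -16.000°), disengaged; cmd=(0,0,0) → follower holds at (-28.000, 5.500, -61.250°)
step 5: Δleader=(-22.000, -3.000, 32.000°), engaged; cmd=(-67.000, -2.500, 10.000°) → follower=(-95.000, 3.000, -51.250°)
step 6: Δleader=(-5.000, -13.000, -20.000°), engaged; cmd=(-16.000, -17.500, -3.000°) → follower=(-111.000, -14.500, -54.250°)


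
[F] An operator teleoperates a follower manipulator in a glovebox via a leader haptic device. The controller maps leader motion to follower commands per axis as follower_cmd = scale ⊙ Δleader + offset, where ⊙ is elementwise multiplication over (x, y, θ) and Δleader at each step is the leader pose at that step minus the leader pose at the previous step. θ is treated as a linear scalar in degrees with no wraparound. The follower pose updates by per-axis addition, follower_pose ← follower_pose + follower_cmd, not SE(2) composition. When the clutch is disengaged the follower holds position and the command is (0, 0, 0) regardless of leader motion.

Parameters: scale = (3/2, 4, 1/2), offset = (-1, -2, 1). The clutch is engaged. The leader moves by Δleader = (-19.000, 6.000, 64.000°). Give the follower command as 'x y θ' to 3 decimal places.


axis x: 3/2·-19.000 + -1 = -29.500
axis y: 4·6.000 + -2 = 22.000
axis θ: 1/2·64.000 + 1 = 33.000

-29.500 22.000 33.000


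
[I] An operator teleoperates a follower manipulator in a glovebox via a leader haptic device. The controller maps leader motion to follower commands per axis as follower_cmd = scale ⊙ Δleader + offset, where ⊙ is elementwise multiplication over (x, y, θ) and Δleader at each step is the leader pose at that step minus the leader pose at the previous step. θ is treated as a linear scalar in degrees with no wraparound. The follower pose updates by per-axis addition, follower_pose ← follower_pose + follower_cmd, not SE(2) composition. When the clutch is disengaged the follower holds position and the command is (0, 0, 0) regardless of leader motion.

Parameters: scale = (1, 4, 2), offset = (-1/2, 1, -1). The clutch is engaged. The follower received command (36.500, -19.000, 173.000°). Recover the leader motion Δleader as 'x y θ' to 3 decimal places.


37.000 -5.000 87.000

axis x: (36.500 − -1/2) / (1) = 37.000
axis y: (-19.000 − 1) / (4) = -5.000
axis θ: (173.000 − -1) / (2) = 87.000


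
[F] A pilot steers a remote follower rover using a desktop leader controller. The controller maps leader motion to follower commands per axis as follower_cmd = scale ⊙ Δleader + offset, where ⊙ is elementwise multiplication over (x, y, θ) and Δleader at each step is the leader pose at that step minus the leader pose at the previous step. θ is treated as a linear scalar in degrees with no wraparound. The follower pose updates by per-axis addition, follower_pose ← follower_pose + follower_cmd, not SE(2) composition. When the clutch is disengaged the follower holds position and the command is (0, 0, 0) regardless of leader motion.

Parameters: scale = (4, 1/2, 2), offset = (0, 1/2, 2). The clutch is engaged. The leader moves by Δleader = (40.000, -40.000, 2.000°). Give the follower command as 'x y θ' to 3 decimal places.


axis x: 4·40.000 + 0 = 160.000
axis y: 1/2·-40.000 + 1/2 = -19.500
axis θ: 2·2.000 + 2 = 6.000

160.000 -19.500 6.000


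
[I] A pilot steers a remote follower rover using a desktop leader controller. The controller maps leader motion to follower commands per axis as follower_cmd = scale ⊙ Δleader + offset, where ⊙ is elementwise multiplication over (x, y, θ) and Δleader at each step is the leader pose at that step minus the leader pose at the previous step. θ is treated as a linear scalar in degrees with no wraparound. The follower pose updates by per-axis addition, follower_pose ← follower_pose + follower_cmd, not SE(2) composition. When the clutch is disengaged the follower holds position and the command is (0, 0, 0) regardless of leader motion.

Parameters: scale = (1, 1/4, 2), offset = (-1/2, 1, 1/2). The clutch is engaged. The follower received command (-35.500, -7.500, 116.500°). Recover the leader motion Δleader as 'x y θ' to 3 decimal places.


axis x: (-35.500 − -1/2) / (1) = -35.000
axis y: (-7.500 − 1) / (1/4) = -34.000
axis θ: (116.500 − 1/2) / (2) = 58.000

-35.000 -34.000 58.000


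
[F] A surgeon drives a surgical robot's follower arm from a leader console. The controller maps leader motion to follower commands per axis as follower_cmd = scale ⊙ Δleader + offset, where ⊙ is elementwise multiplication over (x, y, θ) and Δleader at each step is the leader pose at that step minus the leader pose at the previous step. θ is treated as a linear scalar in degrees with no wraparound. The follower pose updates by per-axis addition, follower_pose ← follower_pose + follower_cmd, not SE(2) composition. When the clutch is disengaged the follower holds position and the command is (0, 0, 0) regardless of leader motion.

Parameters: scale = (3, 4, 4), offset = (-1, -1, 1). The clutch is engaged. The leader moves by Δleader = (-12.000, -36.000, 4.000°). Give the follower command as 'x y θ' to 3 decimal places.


-37.000 -145.000 17.000

axis x: 3·-12.000 + -1 = -37.000
axis y: 4·-36.000 + -1 = -145.000
axis θ: 4·4.000 + 1 = 17.000


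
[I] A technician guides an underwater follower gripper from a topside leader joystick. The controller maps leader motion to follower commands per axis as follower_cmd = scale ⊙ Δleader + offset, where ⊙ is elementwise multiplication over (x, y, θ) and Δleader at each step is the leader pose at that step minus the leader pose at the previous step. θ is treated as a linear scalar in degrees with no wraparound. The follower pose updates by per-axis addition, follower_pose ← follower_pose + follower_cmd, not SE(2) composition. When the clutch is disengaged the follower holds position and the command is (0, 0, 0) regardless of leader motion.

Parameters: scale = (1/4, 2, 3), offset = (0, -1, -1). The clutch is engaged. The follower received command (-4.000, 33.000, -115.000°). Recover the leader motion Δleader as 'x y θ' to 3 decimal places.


axis x: (-4.000 − 0) / (1/4) = -16.000
axis y: (33.000 − -1) / (2) = 17.000
axis θ: (-115.000 − -1) / (3) = -38.000

-16.000 17.000 -38.000


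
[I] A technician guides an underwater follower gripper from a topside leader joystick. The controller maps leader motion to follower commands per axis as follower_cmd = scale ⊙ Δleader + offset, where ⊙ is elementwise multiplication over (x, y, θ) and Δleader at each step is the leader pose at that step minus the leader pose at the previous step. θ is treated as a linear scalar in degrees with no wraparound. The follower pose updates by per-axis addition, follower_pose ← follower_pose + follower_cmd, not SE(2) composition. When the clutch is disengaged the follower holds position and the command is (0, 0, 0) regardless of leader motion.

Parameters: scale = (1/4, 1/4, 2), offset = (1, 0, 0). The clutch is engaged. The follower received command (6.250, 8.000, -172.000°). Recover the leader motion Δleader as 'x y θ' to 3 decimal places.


21.000 32.000 -86.000

axis x: (6.250 − 1) / (1/4) = 21.000
axis y: (8.000 − 0) / (1/4) = 32.000
axis θ: (-172.000 − 0) / (2) = -86.000


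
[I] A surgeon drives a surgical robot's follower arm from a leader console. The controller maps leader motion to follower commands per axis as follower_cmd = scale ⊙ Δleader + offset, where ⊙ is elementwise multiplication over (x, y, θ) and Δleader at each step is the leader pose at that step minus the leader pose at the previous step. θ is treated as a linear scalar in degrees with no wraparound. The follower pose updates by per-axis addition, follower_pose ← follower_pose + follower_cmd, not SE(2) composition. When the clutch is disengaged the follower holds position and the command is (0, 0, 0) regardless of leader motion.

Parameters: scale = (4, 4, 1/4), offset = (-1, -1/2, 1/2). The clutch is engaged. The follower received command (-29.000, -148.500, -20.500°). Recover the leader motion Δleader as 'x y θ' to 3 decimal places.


axis x: (-29.000 − -1) / (4) = -7.000
axis y: (-148.500 − -1/2) / (4) = -37.000
axis θ: (-20.500 − 1/2) / (1/4) = -84.000

-7.000 -37.000 -84.000


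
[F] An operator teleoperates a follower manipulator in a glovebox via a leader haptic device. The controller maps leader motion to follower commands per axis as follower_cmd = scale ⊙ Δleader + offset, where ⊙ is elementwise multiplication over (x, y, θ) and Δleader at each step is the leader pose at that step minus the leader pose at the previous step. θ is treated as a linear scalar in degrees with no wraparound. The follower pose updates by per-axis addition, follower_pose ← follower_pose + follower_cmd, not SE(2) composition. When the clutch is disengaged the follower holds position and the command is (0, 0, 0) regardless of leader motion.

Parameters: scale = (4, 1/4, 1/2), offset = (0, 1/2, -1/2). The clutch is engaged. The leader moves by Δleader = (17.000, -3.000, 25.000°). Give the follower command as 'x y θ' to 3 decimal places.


68.000 -0.250 12.000

axis x: 4·17.000 + 0 = 68.000
axis y: 1/4·-3.000 + 1/2 = -0.250
axis θ: 1/2·25.000 + -1/2 = 12.000


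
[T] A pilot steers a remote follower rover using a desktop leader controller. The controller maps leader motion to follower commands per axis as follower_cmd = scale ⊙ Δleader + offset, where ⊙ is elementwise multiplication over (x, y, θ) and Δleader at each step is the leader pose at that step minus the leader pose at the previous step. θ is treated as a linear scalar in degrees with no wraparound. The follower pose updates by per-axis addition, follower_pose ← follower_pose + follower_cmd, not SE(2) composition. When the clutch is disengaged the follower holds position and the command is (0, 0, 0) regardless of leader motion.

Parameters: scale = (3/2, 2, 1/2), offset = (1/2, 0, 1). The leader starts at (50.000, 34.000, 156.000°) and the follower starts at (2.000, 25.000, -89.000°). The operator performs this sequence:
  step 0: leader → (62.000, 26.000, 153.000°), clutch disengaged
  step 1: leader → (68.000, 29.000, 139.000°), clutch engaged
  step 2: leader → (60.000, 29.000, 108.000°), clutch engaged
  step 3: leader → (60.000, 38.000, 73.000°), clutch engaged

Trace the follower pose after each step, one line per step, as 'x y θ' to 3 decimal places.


step 0: Δleader=(12.000, -8.000, -3.000°), disengaged; cmd=(0,0,0) → follower holds at (2.000, 25.000, -89.000°)
step 1: Δleader=(6.000, 3.000, -14.000°), engaged; cmd=(9.500, 6.000, -6.000°) → follower=(11.500, 31.000, -95.000°)
step 2: Δleader=(-8.000, 0.000, -31.000°), engaged; cmd=(-11.500, 0.000, -14.500°) → follower=(0.000, 31.000, -109.500°)
step 3: Δleader=(0.000, 9.000, -35.000°), engaged; cmd=(0.500, 18.000, -16.500°) → follower=(0.500, 49.000, -126.000°)

2.000 25.000 -89.000
11.500 31.000 -95.000
0.000 31.000 -109.500
0.500 49.000 -126.000


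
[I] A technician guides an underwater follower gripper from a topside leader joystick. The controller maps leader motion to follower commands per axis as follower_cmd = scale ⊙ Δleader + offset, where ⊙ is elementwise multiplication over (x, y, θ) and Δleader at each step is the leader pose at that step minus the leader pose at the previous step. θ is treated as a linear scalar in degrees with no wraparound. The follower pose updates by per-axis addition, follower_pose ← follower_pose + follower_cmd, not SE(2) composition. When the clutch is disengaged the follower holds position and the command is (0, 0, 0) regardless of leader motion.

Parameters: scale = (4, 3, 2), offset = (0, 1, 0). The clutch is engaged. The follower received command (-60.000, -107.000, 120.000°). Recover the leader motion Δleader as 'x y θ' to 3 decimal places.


-15.000 -36.000 60.000

axis x: (-60.000 − 0) / (4) = -15.000
axis y: (-107.000 − 1) / (3) = -36.000
axis θ: (120.000 − 0) / (2) = 60.000


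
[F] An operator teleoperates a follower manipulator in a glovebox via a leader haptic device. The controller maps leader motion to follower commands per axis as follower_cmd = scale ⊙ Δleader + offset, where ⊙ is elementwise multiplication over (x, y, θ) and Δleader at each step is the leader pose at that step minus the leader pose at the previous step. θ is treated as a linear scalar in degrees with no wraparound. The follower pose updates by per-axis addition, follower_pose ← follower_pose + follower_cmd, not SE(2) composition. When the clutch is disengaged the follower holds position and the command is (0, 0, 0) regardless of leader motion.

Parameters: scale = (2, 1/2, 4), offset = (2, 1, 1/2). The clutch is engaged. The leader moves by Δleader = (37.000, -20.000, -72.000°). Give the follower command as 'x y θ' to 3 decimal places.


axis x: 2·37.000 + 2 = 76.000
axis y: 1/2·-20.000 + 1 = -9.000
axis θ: 4·-72.000 + 1/2 = -287.500

76.000 -9.000 -287.500


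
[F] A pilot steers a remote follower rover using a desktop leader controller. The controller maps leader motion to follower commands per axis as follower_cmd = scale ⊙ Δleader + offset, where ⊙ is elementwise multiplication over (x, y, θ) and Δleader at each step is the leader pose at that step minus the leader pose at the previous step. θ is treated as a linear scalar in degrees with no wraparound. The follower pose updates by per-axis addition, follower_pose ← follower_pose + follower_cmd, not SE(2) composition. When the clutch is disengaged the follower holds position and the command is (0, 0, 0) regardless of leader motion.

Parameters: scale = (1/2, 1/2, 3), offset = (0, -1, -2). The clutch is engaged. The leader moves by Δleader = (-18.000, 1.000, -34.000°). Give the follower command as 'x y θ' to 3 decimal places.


-9.000 -0.500 -104.000

axis x: 1/2·-18.000 + 0 = -9.000
axis y: 1/2·1.000 + -1 = -0.500
axis θ: 3·-34.000 + -2 = -104.000


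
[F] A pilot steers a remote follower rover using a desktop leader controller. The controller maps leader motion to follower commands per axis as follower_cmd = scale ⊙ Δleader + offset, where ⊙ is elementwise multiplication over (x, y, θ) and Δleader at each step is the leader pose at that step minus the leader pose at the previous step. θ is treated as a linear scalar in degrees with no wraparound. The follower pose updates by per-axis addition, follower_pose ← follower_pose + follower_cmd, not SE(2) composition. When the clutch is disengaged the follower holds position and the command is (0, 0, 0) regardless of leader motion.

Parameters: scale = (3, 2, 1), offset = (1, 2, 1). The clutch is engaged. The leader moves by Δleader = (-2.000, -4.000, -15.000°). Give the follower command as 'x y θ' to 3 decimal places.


-5.000 -6.000 -14.000

axis x: 3·-2.000 + 1 = -5.000
axis y: 2·-4.000 + 2 = -6.000
axis θ: 1·-15.000 + 1 = -14.000


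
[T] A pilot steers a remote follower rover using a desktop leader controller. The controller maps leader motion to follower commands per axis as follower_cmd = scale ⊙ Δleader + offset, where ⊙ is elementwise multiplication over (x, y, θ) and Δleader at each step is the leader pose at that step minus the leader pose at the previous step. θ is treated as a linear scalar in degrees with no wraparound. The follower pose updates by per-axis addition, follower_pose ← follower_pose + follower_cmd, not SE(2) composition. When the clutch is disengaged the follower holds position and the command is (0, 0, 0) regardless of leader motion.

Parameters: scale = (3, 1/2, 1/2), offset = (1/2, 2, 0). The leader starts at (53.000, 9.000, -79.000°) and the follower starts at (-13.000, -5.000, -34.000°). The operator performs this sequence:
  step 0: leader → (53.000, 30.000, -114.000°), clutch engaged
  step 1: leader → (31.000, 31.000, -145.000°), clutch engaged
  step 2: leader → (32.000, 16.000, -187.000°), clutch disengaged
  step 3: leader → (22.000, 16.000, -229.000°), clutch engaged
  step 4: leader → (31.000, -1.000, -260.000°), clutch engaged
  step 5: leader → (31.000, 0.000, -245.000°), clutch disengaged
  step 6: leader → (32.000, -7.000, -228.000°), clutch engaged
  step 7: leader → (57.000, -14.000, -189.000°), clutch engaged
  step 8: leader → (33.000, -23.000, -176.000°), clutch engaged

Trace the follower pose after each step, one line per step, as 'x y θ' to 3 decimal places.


step 0: Δleader=(0.000, 21.000, -35.000°), engaged; cmd=(0.500, 12.500, -17.500°) → follower=(-12.500, 7.500, -51.500°)
step 1: Δleader=(-22.000, 1.000, -31.000°), engaged; cmd=(-65.500, 2.500, -15.500°) → follower=(-78.000, 10.000, -67.000°)
step 2: Δleader=(1.000, -15.000, -42.000°), disengaged; cmd=(0,0,0) → follower holds at (-78.000, 10.000, -67.000°)
step 3: Δleader=(-10.000, 0.000, -42.000°), engaged; cmd=(-29.500, 2.000, -21.000°) → follower=(-107.500, 12.000, -88.000°)
step 4: Δleader=(9.000, -17.000, -31.000°), engaged; cmd=(27.500, -6.500, -15.500°) → follower=(-80.000, 5.500, -103.500°)
step 5: Δleader=(0.000, 1.000, 15.000°), disengaged; cmd=(0,0,0) → follower holds at (-80.000, 5.500, -103.500°)
step 6: Δleader=(1.000, -7.000, 17.000°), engaged; cmd=(3.500, -1.500, 8.500°) → follower=(-76.500, 4.000, -95.000°)
step 7: Δleader=(25.000, -7.000, 39.000°), engaged; cmd=(75.500, -1.500, 19.500°) → follower=(-1.000, 2.500, -75.500°)
step 8: Δleader=(-24.000, -9.000, 13.000°), engaged; cmd=(-71.500, -2.500, 6.500°) → follower=(-72.500, 0.000, -69.000°)

-12.500 7.500 -51.500
-78.000 10.000 -67.000
-78.000 10.000 -67.000
-107.500 12.000 -88.000
-80.000 5.500 -103.500
-80.000 5.500 -103.500
-76.500 4.000 -95.000
-1.000 2.500 -75.500
-72.500 0.000 -69.000


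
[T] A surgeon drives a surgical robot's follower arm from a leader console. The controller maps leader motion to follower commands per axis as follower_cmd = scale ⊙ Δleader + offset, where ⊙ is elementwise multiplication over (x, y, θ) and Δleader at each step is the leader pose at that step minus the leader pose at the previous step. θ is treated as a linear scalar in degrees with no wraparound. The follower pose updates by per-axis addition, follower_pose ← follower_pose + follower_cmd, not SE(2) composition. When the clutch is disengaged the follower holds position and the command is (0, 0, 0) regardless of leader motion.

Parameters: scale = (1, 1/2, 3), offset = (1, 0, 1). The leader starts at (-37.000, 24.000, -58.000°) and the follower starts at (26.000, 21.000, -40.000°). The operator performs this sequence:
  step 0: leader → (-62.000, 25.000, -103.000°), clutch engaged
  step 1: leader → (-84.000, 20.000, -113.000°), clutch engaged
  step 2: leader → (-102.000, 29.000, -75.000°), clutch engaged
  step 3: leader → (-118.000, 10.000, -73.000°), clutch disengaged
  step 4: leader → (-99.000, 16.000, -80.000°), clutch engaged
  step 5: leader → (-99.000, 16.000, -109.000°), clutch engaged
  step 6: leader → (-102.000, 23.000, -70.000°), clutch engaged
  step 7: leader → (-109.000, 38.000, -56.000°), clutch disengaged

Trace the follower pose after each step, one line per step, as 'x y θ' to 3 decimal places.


2.000 21.500 -174.000
-19.000 19.000 -203.000
-36.000 23.500 -88.000
-36.000 23.500 -88.000
-16.000 26.500 -108.000
-15.000 26.500 -194.000
-17.000 30.000 -76.000
-17.000 30.000 -76.000

step 0: Δleader=(-25.000, 1.000, -45.000°), engaged; cmd=(-24.000, 0.500, -134.000°) → follower=(2.000, 21.500, -174.000°)
step 1: Δleader=(-22.000, -5.000, -10.000°), engaged; cmd=(-21.000, -2.500, -29.000°) → follower=(-19.000, 19.000, -203.000°)
step 2: Δleader=(-18.000, 9.000, 38.000°), engaged; cmd=(-17.000, 4.500, 115.000°) → follower=(-36.000, 23.500, -88.000°)
step 3: Δleader=(-16.000, -19.000, 2.000°), disengaged; cmd=(0,0,0) → follower holds at (-36.000, 23.500, -88.000°)
step 4: Δleader=(19.000, 6.000, -7.000°), engaged; cmd=(20.000, 3.000, -20.000°) → follower=(-16.000, 26.500, -108.000°)
step 5: Δleader=(0.000, 0.000, -29.000°), engaged; cmd=(1.000, 0.000, -86.000°) → follower=(-15.000, 26.500, -194.000°)
step 6: Δleader=(-3.000, 7.000, 39.000°), engaged; cmd=(-2.000, 3.500, 118.000°) → follower=(-17.000, 30.000, -76.000°)
step 7: Δleader=(-7.000, 15.000, 14.000°), disengaged; cmd=(0,0,0) → follower holds at (-17.000, 30.000, -76.000°)


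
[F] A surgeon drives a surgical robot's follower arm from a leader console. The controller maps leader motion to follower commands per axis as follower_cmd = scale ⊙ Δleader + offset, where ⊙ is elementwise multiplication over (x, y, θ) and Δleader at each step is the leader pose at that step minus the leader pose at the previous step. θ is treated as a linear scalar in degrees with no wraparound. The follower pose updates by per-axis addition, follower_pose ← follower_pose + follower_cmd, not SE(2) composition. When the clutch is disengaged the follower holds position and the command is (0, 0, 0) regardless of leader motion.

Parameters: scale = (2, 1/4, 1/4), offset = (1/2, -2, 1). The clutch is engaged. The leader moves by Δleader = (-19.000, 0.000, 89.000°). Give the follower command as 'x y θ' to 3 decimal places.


-37.500 -2.000 23.250

axis x: 2·-19.000 + 1/2 = -37.500
axis y: 1/4·0.000 + -2 = -2.000
axis θ: 1/4·89.000 + 1 = 23.250


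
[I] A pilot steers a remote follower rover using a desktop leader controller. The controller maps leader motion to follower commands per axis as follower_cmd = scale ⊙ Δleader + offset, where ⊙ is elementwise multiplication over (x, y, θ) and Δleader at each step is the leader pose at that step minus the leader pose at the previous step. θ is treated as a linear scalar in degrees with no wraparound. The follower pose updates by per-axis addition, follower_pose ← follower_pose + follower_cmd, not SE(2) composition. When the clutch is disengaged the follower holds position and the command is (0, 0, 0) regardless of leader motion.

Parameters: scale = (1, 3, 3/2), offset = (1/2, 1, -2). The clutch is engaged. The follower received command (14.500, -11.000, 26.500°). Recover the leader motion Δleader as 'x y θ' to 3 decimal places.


14.000 -4.000 19.000

axis x: (14.500 − 1/2) / (1) = 14.000
axis y: (-11.000 − 1) / (3) = -4.000
axis θ: (26.500 − -2) / (3/2) = 19.000


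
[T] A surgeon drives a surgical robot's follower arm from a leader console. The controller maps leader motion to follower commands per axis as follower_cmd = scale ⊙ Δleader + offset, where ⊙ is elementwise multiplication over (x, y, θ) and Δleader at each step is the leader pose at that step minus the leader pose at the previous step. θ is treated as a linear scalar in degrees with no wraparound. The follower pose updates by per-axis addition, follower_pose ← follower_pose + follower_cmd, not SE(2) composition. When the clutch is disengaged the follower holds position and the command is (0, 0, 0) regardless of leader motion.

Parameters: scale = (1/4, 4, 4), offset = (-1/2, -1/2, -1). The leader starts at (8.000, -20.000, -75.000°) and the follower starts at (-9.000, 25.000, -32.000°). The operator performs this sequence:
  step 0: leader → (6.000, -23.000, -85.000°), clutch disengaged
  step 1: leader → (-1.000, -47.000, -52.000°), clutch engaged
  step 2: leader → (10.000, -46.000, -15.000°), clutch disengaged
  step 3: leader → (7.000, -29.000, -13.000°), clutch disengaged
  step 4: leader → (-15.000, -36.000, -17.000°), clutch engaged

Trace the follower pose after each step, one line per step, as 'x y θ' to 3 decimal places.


-9.000 25.000 -32.000
-11.250 -71.500 99.000
-11.250 -71.500 99.000
-11.250 -71.500 99.000
-17.250 -100.000 82.000

step 0: Δleader=(-2.000, -3.000, -10.000°), disengaged; cmd=(0,0,0) → follower holds at (-9.000, 25.000, -32.000°)
step 1: Δleader=(-7.000, -24.000, 33.000°), engaged; cmd=(-2.250, -96.500, 131.000°) → follower=(-11.250, -71.500, 99.000°)
step 2: Δleader=(11.000, 1.000, 37.000°), disengaged; cmd=(0,0,0) → follower holds at (-11.250, -71.500, 99.000°)
step 3: Δleader=(-3.000, 17.000, 2.000°), disengaged; cmd=(0,0,0) → follower holds at (-11.250, -71.500, 99.000°)
step 4: Δleader=(-22.000, -7.000, -4.000°), engaged; cmd=(-6.000, -28.500, -17.000°) → follower=(-17.250, -100.000, 82.000°)


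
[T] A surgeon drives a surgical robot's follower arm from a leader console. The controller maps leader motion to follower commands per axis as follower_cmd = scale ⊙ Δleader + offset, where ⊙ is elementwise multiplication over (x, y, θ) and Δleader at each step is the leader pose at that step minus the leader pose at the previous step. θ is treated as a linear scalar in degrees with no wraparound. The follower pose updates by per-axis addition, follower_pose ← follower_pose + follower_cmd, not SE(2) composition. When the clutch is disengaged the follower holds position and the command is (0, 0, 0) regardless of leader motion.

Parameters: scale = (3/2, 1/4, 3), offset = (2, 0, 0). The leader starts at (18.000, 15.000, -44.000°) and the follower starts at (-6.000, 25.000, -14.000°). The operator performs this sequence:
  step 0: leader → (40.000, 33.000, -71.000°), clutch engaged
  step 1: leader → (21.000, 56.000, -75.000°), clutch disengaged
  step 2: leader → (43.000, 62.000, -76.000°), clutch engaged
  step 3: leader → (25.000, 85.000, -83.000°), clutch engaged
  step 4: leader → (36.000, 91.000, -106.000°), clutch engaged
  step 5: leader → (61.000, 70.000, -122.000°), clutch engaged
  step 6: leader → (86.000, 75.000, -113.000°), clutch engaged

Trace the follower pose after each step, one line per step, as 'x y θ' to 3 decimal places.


29.000 29.500 -95.000
29.000 29.500 -95.000
64.000 31.000 -98.000
39.000 36.750 -119.000
57.500 38.250 -188.000
97.000 33.000 -236.000
136.500 34.250 -209.000

step 0: Δleader=(22.000, 18.000, -27.000°), engaged; cmd=(35.000, 4.500, -81.000°) → follower=(29.000, 29.500, -95.000°)
step 1: Δleader=(-19.000, 23.000, -4.000°), disengaged; cmd=(0,0,0) → follower holds at (29.000, 29.500, -95.000°)
step 2: Δleader=(22.000, 6.000, -1.000°), engaged; cmd=(35.000, 1.500, -3.000°) → follower=(64.000, 31.000, -98.000°)
step 3: Δleader=(-18.000, 23.000, -7.000°), engaged; cmd=(-25.000, 5.750, -21.000°) → follower=(39.000, 36.750, -119.000°)
step 4: Δleader=(11.000, 6.000, -23.000°), engaged; cmd=(18.500, 1.500, -69.000°) → follower=(57.500, 38.250, -188.000°)
step 5: Δleader=(25.000, -21.000, -16.000°), engaged; cmd=(39.500, -5.250, -48.000°) → follower=(97.000, 33.000, -236.000°)
step 6: Δleader=(25.000, 5.000, 9.000°), engaged; cmd=(39.500, 1.250, 27.000°) → follower=(136.500, 34.250, -209.000°)


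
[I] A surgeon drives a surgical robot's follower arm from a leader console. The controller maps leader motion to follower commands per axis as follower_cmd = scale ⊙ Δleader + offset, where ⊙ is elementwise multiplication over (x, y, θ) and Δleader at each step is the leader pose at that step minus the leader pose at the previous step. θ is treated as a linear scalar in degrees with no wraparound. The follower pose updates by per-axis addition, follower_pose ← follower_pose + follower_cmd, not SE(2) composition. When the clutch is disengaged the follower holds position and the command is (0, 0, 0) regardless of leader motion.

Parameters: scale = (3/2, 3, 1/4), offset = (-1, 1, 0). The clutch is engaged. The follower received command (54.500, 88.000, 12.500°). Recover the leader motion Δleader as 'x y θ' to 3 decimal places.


axis x: (54.500 − -1) / (3/2) = 37.000
axis y: (88.000 − 1) / (3) = 29.000
axis θ: (12.500 − 0) / (1/4) = 50.000

37.000 29.000 50.000


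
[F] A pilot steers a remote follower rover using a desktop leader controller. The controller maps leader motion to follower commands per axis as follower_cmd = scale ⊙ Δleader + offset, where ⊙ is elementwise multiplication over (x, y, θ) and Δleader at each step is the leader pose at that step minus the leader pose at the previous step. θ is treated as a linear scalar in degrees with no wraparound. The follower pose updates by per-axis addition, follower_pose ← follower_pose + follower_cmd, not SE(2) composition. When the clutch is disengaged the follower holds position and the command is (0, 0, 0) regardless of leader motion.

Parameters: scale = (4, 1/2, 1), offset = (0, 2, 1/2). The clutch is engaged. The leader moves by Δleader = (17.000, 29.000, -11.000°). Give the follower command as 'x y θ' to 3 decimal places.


68.000 16.500 -10.500

axis x: 4·17.000 + 0 = 68.000
axis y: 1/2·29.000 + 2 = 16.500
axis θ: 1·-11.000 + 1/2 = -10.500


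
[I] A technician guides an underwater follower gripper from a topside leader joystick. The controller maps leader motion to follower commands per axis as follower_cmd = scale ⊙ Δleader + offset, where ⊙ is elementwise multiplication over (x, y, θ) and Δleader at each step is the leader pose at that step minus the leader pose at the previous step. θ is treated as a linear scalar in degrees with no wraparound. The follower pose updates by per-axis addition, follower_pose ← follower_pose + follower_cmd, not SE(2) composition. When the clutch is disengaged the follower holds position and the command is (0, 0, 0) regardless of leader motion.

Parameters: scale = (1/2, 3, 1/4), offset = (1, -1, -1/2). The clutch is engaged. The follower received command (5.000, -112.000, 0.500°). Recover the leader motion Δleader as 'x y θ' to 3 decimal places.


8.000 -37.000 4.000

axis x: (5.000 − 1) / (1/2) = 8.000
axis y: (-112.000 − -1) / (3) = -37.000
axis θ: (0.500 − -1/2) / (1/4) = 4.000


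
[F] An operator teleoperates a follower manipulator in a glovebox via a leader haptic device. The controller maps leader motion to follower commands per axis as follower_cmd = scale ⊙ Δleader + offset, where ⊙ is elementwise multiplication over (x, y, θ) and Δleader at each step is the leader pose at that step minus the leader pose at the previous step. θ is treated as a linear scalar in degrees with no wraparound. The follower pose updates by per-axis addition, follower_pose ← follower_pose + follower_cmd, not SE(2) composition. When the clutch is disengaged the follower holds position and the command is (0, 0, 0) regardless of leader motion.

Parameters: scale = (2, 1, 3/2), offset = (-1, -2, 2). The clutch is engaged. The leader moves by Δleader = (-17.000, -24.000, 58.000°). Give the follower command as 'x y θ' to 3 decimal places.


axis x: 2·-17.000 + -1 = -35.000
axis y: 1·-24.000 + -2 = -26.000
axis θ: 3/2·58.000 + 2 = 89.000

-35.000 -26.000 89.000
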